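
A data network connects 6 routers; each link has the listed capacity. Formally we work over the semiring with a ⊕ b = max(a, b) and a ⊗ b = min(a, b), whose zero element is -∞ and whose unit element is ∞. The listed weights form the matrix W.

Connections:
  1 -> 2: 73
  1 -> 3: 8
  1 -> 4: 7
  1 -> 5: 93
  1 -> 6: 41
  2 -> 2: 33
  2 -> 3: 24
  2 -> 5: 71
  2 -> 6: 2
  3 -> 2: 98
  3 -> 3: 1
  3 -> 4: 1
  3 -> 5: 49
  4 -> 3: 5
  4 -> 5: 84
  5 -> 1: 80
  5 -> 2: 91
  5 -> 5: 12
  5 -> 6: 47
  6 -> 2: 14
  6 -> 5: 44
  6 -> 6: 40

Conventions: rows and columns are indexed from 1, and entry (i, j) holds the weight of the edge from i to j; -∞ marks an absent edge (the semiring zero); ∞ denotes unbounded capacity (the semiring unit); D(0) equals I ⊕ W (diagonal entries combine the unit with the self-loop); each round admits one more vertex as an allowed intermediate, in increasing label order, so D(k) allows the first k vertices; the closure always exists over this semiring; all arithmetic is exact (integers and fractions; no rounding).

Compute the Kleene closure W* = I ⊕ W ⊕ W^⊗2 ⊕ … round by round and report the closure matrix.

D(0):
  [∞, 73, 8, 7, 93, 41]
  [-∞, ∞, 24, -∞, 71, 2]
  [-∞, 98, ∞, 1, 49, -∞]
  [-∞, -∞, 5, ∞, 84, -∞]
  [80, 91, -∞, -∞, ∞, 47]
  [-∞, 14, -∞, -∞, 44, ∞]
D(1):
  [∞, 73, 8, 7, 93, 41]
  [-∞, ∞, 24, -∞, 71, 2]
  [-∞, 98, ∞, 1, 49, -∞]
  [-∞, -∞, 5, ∞, 84, -∞]
  [80, 91, 8, 7, ∞, 47]
  [-∞, 14, -∞, -∞, 44, ∞]
D(2):
  [∞, 73, 24, 7, 93, 41]
  [-∞, ∞, 24, -∞, 71, 2]
  [-∞, 98, ∞, 1, 71, 2]
  [-∞, -∞, 5, ∞, 84, -∞]
  [80, 91, 24, 7, ∞, 47]
  [-∞, 14, 14, -∞, 44, ∞]
D(3):
  [∞, 73, 24, 7, 93, 41]
  [-∞, ∞, 24, 1, 71, 2]
  [-∞, 98, ∞, 1, 71, 2]
  [-∞, 5, 5, ∞, 84, 2]
  [80, 91, 24, 7, ∞, 47]
  [-∞, 14, 14, 1, 44, ∞]
D(4):
  [∞, 73, 24, 7, 93, 41]
  [-∞, ∞, 24, 1, 71, 2]
  [-∞, 98, ∞, 1, 71, 2]
  [-∞, 5, 5, ∞, 84, 2]
  [80, 91, 24, 7, ∞, 47]
  [-∞, 14, 14, 1, 44, ∞]
D(5):
  [∞, 91, 24, 7, 93, 47]
  [71, ∞, 24, 7, 71, 47]
  [71, 98, ∞, 7, 71, 47]
  [80, 84, 24, ∞, 84, 47]
  [80, 91, 24, 7, ∞, 47]
  [44, 44, 24, 7, 44, ∞]
D(6):
  [∞, 91, 24, 7, 93, 47]
  [71, ∞, 24, 7, 71, 47]
  [71, 98, ∞, 7, 71, 47]
  [80, 84, 24, ∞, 84, 47]
  [80, 91, 24, 7, ∞, 47]
  [44, 44, 24, 7, 44, ∞]
Answer: W* = [[∞, 91, 24, 7, 93, 47], [71, ∞, 24, 7, 71, 47], [71, 98, ∞, 7, 71, 47], [80, 84, 24, ∞, 84, 47], [80, 91, 24, 7, ∞, 47], [44, 44, 24, 7, 44, ∞]]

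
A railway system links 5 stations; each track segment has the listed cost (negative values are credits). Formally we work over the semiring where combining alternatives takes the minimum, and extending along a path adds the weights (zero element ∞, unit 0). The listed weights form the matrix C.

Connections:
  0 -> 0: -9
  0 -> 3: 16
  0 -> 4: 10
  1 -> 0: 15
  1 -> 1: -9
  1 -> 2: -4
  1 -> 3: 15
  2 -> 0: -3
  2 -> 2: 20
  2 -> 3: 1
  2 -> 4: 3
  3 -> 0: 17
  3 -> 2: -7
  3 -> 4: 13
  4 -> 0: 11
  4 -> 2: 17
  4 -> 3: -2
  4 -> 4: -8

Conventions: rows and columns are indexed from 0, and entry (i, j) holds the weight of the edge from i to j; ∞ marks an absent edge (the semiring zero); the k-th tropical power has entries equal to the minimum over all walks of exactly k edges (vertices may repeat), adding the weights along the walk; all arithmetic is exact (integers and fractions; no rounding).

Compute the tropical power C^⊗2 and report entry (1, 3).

C^⊗2:
  [-18, ∞, 9, 7, 1]
  [-7, -18, -13, -3, -1]
  [-12, ∞, -6, 1, -5]
  [-10, ∞, 13, -6, -4]
  [2, ∞, -9, -10, -16]
Key observation: the optimum is the walk 1->2->3, with weight (-4) + 1 = -3.
Optimal value attained by: walk 1->2->3.
Answer: (C^⊗2)[1][3] = -3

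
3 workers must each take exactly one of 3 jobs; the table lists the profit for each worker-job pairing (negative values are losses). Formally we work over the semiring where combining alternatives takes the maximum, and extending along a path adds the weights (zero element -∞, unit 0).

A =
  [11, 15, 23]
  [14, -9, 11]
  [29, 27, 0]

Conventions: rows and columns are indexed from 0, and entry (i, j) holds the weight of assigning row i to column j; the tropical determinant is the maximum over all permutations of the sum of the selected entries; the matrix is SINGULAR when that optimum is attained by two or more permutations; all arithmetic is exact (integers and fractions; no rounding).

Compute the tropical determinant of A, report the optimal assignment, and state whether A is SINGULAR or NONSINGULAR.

σ = (0, 1, 2): 11 + (-9) + 0 = 2
σ = (0, 2, 1): 11 + 11 + 27 = 49
σ = (1, 0, 2): 15 + 14 + 0 = 29
σ = (1, 2, 0): 15 + 11 + 29 = 55
σ = (2, 0, 1): 23 + 14 + 27 = 64
σ = (2, 1, 0): 23 + (-9) + 29 = 43
Optimal value attained by: σ = (2, 0, 1).
Answer: det⊕(A) = 64; verdict: NONSINGULAR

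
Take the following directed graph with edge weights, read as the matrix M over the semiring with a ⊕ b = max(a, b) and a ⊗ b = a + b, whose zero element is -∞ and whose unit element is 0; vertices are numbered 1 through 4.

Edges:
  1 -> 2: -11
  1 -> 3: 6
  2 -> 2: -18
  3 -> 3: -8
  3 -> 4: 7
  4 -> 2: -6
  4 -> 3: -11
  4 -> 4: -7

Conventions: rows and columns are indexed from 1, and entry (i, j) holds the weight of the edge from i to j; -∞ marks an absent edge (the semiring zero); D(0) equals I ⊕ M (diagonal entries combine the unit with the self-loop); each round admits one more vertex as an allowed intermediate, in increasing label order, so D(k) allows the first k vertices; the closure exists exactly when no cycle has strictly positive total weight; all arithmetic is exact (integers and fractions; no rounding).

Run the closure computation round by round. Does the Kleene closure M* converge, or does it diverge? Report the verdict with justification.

D(0):
  [0, -11, 6, -∞]
  [-∞, 0, -∞, -∞]
  [-∞, -∞, 0, 7]
  [-∞, -6, -11, 0]
D(1):
  [0, -11, 6, -∞]
  [-∞, 0, -∞, -∞]
  [-∞, -∞, 0, 7]
  [-∞, -6, -11, 0]
D(2):
  [0, -11, 6, -∞]
  [-∞, 0, -∞, -∞]
  [-∞, -∞, 0, 7]
  [-∞, -6, -11, 0]
D(3):
  [0, -11, 6, 13]
  [-∞, 0, -∞, -∞]
  [-∞, -∞, 0, 7]
  [-∞, -6, -11, 0]
D(4):
  [0, 7, 6, 13]
  [-∞, 0, -∞, -∞]
  [-∞, 1, 0, 7]
  [-∞, -6, -11, 0]
Key observation: every diagonal entry stays at the unit through all rounds, so no improving cycle exists.
Answer: CONVERGES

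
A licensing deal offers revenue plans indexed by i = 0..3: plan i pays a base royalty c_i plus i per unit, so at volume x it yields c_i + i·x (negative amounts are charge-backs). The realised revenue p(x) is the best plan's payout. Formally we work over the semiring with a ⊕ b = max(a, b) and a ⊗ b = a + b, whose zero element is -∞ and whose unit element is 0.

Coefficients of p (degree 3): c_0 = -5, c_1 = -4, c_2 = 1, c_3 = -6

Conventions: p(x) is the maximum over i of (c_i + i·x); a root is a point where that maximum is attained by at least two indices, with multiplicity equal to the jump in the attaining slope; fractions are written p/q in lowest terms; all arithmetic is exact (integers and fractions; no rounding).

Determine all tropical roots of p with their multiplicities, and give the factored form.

hull edge (i=0, c=-5) to (i=2, c=1): slope 3, span 2
hull edge (i=2, c=1) to (i=3, c=-6): slope -7, span 1
Factored form: p(x) = -6 ⊗ (x ⊕ (-3)) ⊗ (x ⊕ (-3)) ⊗ (x ⊕ 7)
Answer: roots = -3 (mult 2), 7 (mult 1)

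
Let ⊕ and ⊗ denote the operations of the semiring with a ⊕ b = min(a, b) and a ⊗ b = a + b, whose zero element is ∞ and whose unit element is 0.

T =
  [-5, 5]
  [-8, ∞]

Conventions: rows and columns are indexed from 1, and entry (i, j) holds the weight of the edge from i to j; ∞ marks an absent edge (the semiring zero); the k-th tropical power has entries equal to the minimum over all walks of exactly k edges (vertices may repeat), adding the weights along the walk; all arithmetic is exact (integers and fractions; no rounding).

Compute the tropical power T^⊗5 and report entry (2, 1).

T^⊗2:
  [-10, 0]
  [-13, -3]
T^⊗3:
  [-15, -5]
  [-18, -8]
T^⊗4:
  [-20, -10]
  [-23, -13]
T^⊗5:
  [-25, -15]
  [-28, -18]
Key observation: the optimum is the walk 2->1->1->1->1->1, with weight (-8) + (-5) + (-5) + (-5) + (-5) = -28.
Optimal value attained by: walk 2->1->1->1->1->1.
Answer: (T^⊗5)[2][1] = -28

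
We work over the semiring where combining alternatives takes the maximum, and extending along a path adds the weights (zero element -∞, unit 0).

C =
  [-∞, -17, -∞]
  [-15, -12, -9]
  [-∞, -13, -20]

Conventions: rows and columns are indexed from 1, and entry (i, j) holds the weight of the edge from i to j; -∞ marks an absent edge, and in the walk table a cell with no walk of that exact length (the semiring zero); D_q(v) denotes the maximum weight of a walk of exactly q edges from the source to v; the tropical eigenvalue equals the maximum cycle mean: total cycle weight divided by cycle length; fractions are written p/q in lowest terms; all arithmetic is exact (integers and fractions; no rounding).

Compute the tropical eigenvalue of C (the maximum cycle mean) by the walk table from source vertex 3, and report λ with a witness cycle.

q=0: [-∞, -∞, 0]
q=1: [-∞, -13, -20]
q=2: [-28, -25, -22]
q=3: [-40, -35, -34]
Optimal cycle mean attained by: cycle 2->3->2, total (-9) + (-13), length 2.
Answer: λ = -11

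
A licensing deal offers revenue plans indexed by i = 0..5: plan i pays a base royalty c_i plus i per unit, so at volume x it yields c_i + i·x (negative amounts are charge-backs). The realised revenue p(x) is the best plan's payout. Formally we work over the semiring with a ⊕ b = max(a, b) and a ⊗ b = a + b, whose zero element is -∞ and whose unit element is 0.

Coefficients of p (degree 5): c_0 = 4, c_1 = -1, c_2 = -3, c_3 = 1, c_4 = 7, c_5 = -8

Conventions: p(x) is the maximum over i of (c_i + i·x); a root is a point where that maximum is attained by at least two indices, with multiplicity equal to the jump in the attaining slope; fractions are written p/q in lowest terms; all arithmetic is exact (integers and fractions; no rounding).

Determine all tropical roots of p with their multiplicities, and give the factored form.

hull edge (i=0, c=4) to (i=4, c=7): slope 3/4, span 4
hull edge (i=4, c=7) to (i=5, c=-8): slope -15, span 1
Factored form: p(x) = -8 ⊗ (x ⊕ (-3/4)) ⊗ (x ⊕ (-3/4)) ⊗ (x ⊕ (-3/4)) ⊗ (x ⊕ (-3/4)) ⊗ (x ⊕ 15)
Answer: roots = -3/4 (mult 4), 15 (mult 1)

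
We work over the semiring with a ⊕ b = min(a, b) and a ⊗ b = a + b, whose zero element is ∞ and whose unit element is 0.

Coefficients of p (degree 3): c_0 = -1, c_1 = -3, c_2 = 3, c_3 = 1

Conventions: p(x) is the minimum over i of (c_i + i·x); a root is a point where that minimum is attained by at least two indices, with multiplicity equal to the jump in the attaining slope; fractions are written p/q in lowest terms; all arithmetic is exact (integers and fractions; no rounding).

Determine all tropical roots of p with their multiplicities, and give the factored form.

hull edge (i=0, c=-1) to (i=1, c=-3): slope -2, span 1
hull edge (i=1, c=-3) to (i=3, c=1): slope 2, span 2
Factored form: p(x) = 1 ⊗ (x ⊕ (-2)) ⊗ (x ⊕ (-2)) ⊗ (x ⊕ 2)
Answer: roots = -2 (mult 2), 2 (mult 1)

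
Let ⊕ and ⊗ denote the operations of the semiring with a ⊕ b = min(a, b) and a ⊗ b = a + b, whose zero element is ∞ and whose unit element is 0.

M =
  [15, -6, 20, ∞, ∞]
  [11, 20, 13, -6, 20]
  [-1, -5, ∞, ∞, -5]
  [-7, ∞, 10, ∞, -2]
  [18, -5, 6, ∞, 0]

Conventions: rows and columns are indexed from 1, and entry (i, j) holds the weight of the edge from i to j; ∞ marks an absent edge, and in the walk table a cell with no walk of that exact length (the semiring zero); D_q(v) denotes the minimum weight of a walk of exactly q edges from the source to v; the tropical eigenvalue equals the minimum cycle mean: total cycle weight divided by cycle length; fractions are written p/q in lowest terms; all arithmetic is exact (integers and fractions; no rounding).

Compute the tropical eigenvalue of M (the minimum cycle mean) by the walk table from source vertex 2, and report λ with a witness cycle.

q=0: [∞, 0, ∞, ∞, ∞]
q=1: [11, 20, 13, -6, 20]
q=2: [-13, 5, 4, 14, -8]
q=3: [2, -19, -2, -1, -8]
q=4: [-8, -13, -6, -25, -8]
q=5: [-32, -14, -15, -19, -27]
Optimal cycle mean attained by: cycle 1->2->4->1, total (-6) + (-6) + (-7), length 3.
Answer: λ = -19/3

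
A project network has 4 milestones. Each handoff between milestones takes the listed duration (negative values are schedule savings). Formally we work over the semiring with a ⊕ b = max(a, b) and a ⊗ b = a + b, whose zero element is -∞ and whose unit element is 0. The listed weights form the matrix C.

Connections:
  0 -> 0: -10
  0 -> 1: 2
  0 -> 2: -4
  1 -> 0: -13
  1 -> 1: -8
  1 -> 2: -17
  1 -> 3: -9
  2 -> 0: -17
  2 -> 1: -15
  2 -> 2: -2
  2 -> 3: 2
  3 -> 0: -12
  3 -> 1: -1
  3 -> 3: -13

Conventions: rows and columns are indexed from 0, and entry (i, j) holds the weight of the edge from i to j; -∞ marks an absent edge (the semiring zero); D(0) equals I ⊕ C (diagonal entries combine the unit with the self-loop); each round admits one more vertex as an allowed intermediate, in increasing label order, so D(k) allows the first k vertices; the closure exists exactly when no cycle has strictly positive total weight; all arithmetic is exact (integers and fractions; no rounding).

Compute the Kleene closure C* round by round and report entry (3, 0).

D(0):
  [0, 2, -4, -∞]
  [-13, 0, -17, -9]
  [-17, -15, 0, 2]
  [-12, -1, -∞, 0]
D(1):
  [0, 2, -4, -∞]
  [-13, 0, -17, -9]
  [-17, -15, 0, 2]
  [-12, -1, -16, 0]
D(2):
  [0, 2, -4, -7]
  [-13, 0, -17, -9]
  [-17, -15, 0, 2]
  [-12, -1, -16, 0]
D(3):
  [0, 2, -4, -2]
  [-13, 0, -17, -9]
  [-17, -15, 0, 2]
  [-12, -1, -16, 0]
D(4):
  [0, 2, -4, -2]
  [-13, 0, -17, -9]
  [-10, 1, 0, 2]
  [-12, -1, -16, 0]
Answer: C*[3][0] = -12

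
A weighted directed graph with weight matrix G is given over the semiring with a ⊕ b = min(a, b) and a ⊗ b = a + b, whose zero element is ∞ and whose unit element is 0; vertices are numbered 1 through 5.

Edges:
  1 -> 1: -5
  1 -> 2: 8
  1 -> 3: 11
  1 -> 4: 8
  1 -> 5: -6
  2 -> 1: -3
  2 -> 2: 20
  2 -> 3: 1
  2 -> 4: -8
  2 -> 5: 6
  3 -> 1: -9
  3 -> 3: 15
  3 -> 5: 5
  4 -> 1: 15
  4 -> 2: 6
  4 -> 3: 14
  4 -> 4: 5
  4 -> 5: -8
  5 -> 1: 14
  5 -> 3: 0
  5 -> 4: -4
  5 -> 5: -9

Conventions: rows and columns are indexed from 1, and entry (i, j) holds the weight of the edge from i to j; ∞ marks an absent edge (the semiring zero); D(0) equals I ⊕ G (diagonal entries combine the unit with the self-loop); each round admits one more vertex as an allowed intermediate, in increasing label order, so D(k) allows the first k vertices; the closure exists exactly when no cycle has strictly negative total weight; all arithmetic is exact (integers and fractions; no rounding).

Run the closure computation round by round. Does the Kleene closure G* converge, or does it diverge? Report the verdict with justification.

Detection: at round 0, diagonal entry (1, 1) turns strictly negative.
Key observation: the cycle 1->1 has total weight (-5), which is strictly negative.
Answer: DIVERGES — negative cycle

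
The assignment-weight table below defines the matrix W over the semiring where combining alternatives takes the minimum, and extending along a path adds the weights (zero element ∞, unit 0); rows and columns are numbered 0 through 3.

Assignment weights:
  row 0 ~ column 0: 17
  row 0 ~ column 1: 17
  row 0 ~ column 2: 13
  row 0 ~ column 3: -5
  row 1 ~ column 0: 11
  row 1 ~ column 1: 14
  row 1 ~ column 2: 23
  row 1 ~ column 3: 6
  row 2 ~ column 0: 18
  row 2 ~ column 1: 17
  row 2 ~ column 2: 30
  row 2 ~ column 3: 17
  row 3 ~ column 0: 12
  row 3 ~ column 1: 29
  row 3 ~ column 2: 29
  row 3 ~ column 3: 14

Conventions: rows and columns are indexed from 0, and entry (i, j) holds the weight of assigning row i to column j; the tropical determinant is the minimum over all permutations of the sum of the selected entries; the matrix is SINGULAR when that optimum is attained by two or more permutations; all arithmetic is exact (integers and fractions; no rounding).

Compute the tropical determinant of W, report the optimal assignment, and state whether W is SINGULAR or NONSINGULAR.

σ = (0, 1, 2, 3): 17 + 14 + 30 + 14 = 75
σ = (0, 1, 3, 2): 17 + 14 + 17 + 29 = 77
σ = (0, 2, 1, 3): 17 + 23 + 17 + 14 = 71
σ = (0, 2, 3, 1): 17 + 23 + 17 + 29 = 86
σ = (0, 3, 1, 2): 17 + 6 + 17 + 29 = 69
σ = (0, 3, 2, 1): 17 + 6 + 30 + 29 = 82
σ = (1, 0, 2, 3): 17 + 11 + 30 + 14 = 72
σ = (1, 0, 3, 2): 17 + 11 + 17 + 29 = 74
σ = (1, 2, 0, 3): 17 + 23 + 18 + 14 = 72
σ = (1, 2, 3, 0): 17 + 23 + 17 + 12 = 69
σ = (1, 3, 0, 2): 17 + 6 + 18 + 29 = 70
σ = (1, 3, 2, 0): 17 + 6 + 30 + 12 = 65
σ = (2, 0, 1, 3): 13 + 11 + 17 + 14 = 55
σ = (2, 0, 3, 1): 13 + 11 + 17 + 29 = 70
σ = (2, 1, 0, 3): 13 + 14 + 18 + 14 = 59
σ = (2, 1, 3, 0): 13 + 14 + 17 + 12 = 56
σ = (2, 3, 0, 1): 13 + 6 + 18 + 29 = 66
σ = (2, 3, 1, 0): 13 + 6 + 17 + 12 = 48
σ = (3, 0, 1, 2): (-5) + 11 + 17 + 29 = 52
σ = (3, 0, 2, 1): (-5) + 11 + 30 + 29 = 65
σ = (3, 1, 0, 2): (-5) + 14 + 18 + 29 = 56
σ = (3, 1, 2, 0): (-5) + 14 + 30 + 12 = 51
σ = (3, 2, 0, 1): (-5) + 23 + 18 + 29 = 65
σ = (3, 2, 1, 0): (-5) + 23 + 17 + 12 = 47
Optimal value attained by: σ = (3, 2, 1, 0).
Answer: det⊕(W) = 47; verdict: NONSINGULAR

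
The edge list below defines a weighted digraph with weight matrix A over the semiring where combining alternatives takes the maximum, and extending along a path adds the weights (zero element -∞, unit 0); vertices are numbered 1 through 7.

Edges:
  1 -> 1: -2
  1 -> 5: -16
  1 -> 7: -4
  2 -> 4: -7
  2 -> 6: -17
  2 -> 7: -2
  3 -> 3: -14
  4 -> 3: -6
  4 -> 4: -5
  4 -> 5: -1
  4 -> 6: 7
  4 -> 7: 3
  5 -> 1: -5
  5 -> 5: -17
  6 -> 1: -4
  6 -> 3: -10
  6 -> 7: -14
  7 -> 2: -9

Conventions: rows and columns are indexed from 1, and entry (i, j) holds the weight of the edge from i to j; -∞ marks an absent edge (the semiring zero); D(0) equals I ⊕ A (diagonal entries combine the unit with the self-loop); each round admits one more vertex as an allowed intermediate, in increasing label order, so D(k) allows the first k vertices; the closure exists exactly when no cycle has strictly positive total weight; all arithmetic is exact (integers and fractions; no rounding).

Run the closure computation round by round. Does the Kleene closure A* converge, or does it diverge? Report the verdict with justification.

D(0):
  [0, -∞, -∞, -∞, -16, -∞, -4]
  [-∞, 0, -∞, -7, -∞, -17, -2]
  [-∞, -∞, 0, -∞, -∞, -∞, -∞]
  [-∞, -∞, -6, 0, -1, 7, 3]
  [-5, -∞, -∞, -∞, 0, -∞, -∞]
  [-4, -∞, -10, -∞, -∞, 0, -14]
  [-∞, -9, -∞, -∞, -∞, -∞, 0]
D(1):
  [0, -∞, -∞, -∞, -16, -∞, -4]
  [-∞, 0, -∞, -7, -∞, -17, -2]
  [-∞, -∞, 0, -∞, -∞, -∞, -∞]
  [-∞, -∞, -6, 0, -1, 7, 3]
  [-5, -∞, -∞, -∞, 0, -∞, -9]
  [-4, -∞, -10, -∞, -20, 0, -8]
  [-∞, -9, -∞, -∞, -∞, -∞, 0]
D(2):
  [0, -∞, -∞, -∞, -16, -∞, -4]
  [-∞, 0, -∞, -7, -∞, -17, -2]
  [-∞, -∞, 0, -∞, -∞, -∞, -∞]
  [-∞, -∞, -6, 0, -1, 7, 3]
  [-5, -∞, -∞, -∞, 0, -∞, -9]
  [-4, -∞, -10, -∞, -20, 0, -8]
  [-∞, -9, -∞, -16, -∞, -26, 0]
D(3):
  [0, -∞, -∞, -∞, -16, -∞, -4]
  [-∞, 0, -∞, -7, -∞, -17, -2]
  [-∞, -∞, 0, -∞, -∞, -∞, -∞]
  [-∞, -∞, -6, 0, -1, 7, 3]
  [-5, -∞, -∞, -∞, 0, -∞, -9]
  [-4, -∞, -10, -∞, -20, 0, -8]
  [-∞, -9, -∞, -16, -∞, -26, 0]
D(4):
  [0, -∞, -∞, -∞, -16, -∞, -4]
  [-∞, 0, -13, -7, -8, 0, -2]
  [-∞, -∞, 0, -∞, -∞, -∞, -∞]
  [-∞, -∞, -6, 0, -1, 7, 3]
  [-5, -∞, -∞, -∞, 0, -∞, -9]
  [-4, -∞, -10, -∞, -20, 0, -8]
  [-∞, -9, -22, -16, -17, -9, 0]
D(5):
  [0, -∞, -∞, -∞, -16, -∞, -4]
  [-13, 0, -13, -7, -8, 0, -2]
  [-∞, -∞, 0, -∞, -∞, -∞, -∞]
  [-6, -∞, -6, 0, -1, 7, 3]
  [-5, -∞, -∞, -∞, 0, -∞, -9]
  [-4, -∞, -10, -∞, -20, 0, -8]
  [-22, -9, -22, -16, -17, -9, 0]
D(6):
  [0, -∞, -∞, -∞, -16, -∞, -4]
  [-4, 0, -10, -7, -8, 0, -2]
  [-∞, -∞, 0, -∞, -∞, -∞, -∞]
  [3, -∞, -3, 0, -1, 7, 3]
  [-5, -∞, -∞, -∞, 0, -∞, -9]
  [-4, -∞, -10, -∞, -20, 0, -8]
  [-13, -9, -19, -16, -17, -9, 0]
D(7):
  [0, -13, -23, -20, -16, -13, -4]
  [-4, 0, -10, -7, -8, 0, -2]
  [-∞, -∞, 0, -∞, -∞, -∞, -∞]
  [3, -6, -3, 0, -1, 7, 3]
  [-5, -18, -28, -25, 0, -18, -9]
  [-4, -17, -10, -24, -20, 0, -8]
  [-13, -9, -19, -16, -17, -9, 0]
Key observation: every diagonal entry stays at the unit through all rounds, so no improving cycle exists.
Answer: CONVERGES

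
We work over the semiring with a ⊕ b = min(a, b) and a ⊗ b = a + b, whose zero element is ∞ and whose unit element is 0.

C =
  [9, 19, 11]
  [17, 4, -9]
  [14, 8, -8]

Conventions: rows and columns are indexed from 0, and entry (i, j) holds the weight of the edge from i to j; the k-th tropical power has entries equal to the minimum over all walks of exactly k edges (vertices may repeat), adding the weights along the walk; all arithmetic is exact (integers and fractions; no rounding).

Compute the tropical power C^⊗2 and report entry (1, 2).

C^⊗2:
  [18, 19, 3]
  [5, -1, -17]
  [6, 0, -16]
Key observation: the optimum is the walk 1->2->2, with weight (-9) + (-8) = -17.
Optimal value attained by: walk 1->2->2.
Answer: (C^⊗2)[1][2] = -17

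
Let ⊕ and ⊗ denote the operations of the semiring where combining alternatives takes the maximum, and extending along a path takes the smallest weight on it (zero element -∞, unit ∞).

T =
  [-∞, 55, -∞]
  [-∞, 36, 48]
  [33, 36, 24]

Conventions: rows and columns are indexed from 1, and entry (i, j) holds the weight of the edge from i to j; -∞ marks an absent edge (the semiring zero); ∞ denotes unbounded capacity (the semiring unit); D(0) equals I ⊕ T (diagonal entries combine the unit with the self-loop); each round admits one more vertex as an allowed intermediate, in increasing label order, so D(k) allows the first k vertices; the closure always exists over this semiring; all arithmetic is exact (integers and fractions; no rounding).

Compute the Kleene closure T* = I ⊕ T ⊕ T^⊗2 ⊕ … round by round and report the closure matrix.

D(0):
  [∞, 55, -∞]
  [-∞, ∞, 48]
  [33, 36, ∞]
D(1):
  [∞, 55, -∞]
  [-∞, ∞, 48]
  [33, 36, ∞]
D(2):
  [∞, 55, 48]
  [-∞, ∞, 48]
  [33, 36, ∞]
D(3):
  [∞, 55, 48]
  [33, ∞, 48]
  [33, 36, ∞]
Answer: T* = [[∞, 55, 48], [33, ∞, 48], [33, 36, ∞]]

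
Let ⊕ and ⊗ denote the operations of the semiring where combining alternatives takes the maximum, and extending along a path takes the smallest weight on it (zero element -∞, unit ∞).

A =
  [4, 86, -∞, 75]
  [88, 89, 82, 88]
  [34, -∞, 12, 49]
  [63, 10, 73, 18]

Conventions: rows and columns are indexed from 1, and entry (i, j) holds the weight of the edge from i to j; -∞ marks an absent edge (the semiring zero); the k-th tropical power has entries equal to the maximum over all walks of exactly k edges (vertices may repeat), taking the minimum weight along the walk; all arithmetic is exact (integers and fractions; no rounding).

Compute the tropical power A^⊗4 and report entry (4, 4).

A^⊗2:
  [86, 86, 82, 86]
  [88, 89, 82, 88]
  [49, 34, 49, 34]
  [34, 63, 18, 63]
A^⊗3:
  [86, 86, 82, 86]
  [88, 89, 82, 88]
  [34, 49, 34, 49]
  [63, 63, 63, 63]
A^⊗4:
  [86, 86, 82, 86]
  [88, 89, 82, 88]
  [49, 49, 49, 49]
  [63, 63, 63, 63]
Key observation: the optimum is the walk 4->1->2->2->4, with weight 63 min 86 min 89 min 88 = 63.
Optimal value attained by: walk 4->1->2->2->4.
Answer: (A^⊗4)[4][4] = 63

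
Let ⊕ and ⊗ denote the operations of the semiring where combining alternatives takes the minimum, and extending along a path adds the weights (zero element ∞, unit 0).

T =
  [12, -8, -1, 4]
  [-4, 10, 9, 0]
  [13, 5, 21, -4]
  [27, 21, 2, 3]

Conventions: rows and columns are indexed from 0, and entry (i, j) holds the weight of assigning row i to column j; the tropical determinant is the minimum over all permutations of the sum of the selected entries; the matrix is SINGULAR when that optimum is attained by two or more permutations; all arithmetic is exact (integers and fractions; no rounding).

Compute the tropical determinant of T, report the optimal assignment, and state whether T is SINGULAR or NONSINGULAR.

σ = (0, 1, 2, 3): 12 + 10 + 21 + 3 = 46
σ = (0, 1, 3, 2): 12 + 10 + (-4) + 2 = 20
σ = (0, 2, 1, 3): 12 + 9 + 5 + 3 = 29
σ = (0, 2, 3, 1): 12 + 9 + (-4) + 21 = 38
σ = (0, 3, 1, 2): 12 + 0 + 5 + 2 = 19
σ = (0, 3, 2, 1): 12 + 0 + 21 + 21 = 54
σ = (1, 0, 2, 3): (-8) + (-4) + 21 + 3 = 12
σ = (1, 0, 3, 2): (-8) + (-4) + (-4) + 2 = -14
σ = (1, 2, 0, 3): (-8) + 9 + 13 + 3 = 17
σ = (1, 2, 3, 0): (-8) + 9 + (-4) + 27 = 24
σ = (1, 3, 0, 2): (-8) + 0 + 13 + 2 = 7
σ = (1, 3, 2, 0): (-8) + 0 + 21 + 27 = 40
σ = (2, 0, 1, 3): (-1) + (-4) + 5 + 3 = 3
σ = (2, 0, 3, 1): (-1) + (-4) + (-4) + 21 = 12
σ = (2, 1, 0, 3): (-1) + 10 + 13 + 3 = 25
σ = (2, 1, 3, 0): (-1) + 10 + (-4) + 27 = 32
σ = (2, 3, 0, 1): (-1) + 0 + 13 + 21 = 33
σ = (2, 3, 1, 0): (-1) + 0 + 5 + 27 = 31
σ = (3, 0, 1, 2): 4 + (-4) + 5 + 2 = 7
σ = (3, 0, 2, 1): 4 + (-4) + 21 + 21 = 42
σ = (3, 1, 0, 2): 4 + 10 + 13 + 2 = 29
σ = (3, 1, 2, 0): 4 + 10 + 21 + 27 = 62
σ = (3, 2, 0, 1): 4 + 9 + 13 + 21 = 47
σ = (3, 2, 1, 0): 4 + 9 + 5 + 27 = 45
Optimal value attained by: σ = (1, 0, 3, 2).
Answer: det⊕(T) = -14; verdict: NONSINGULAR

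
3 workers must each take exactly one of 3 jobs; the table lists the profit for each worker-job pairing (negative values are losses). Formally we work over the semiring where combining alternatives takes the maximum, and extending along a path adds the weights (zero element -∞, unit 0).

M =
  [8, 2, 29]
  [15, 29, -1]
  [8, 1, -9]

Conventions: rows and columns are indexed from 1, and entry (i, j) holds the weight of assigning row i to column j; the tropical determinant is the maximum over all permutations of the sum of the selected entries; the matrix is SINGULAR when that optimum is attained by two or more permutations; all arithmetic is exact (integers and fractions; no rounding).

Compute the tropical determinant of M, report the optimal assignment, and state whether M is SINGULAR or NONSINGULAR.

σ = (1, 2, 3): 8 + 29 + (-9) = 28
σ = (1, 3, 2): 8 + (-1) + 1 = 8
σ = (2, 1, 3): 2 + 15 + (-9) = 8
σ = (2, 3, 1): 2 + (-1) + 8 = 9
σ = (3, 1, 2): 29 + 15 + 1 = 45
σ = (3, 2, 1): 29 + 29 + 8 = 66
Optimal value attained by: σ = (3, 2, 1).
Answer: det⊕(M) = 66; verdict: NONSINGULAR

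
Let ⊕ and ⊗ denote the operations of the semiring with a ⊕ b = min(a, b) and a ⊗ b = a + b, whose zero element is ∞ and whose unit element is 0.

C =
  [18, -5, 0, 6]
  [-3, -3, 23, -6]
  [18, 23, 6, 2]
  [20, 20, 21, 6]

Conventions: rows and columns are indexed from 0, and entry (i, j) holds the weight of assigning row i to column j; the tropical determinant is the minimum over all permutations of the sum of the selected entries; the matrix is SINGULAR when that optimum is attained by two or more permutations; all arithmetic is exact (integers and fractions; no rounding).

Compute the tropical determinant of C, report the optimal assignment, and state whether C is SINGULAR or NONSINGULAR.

σ = (0, 1, 2, 3): 18 + (-3) + 6 + 6 = 27
σ = (0, 1, 3, 2): 18 + (-3) + 2 + 21 = 38
σ = (0, 2, 1, 3): 18 + 23 + 23 + 6 = 70
σ = (0, 2, 3, 1): 18 + 23 + 2 + 20 = 63
σ = (0, 3, 1, 2): 18 + (-6) + 23 + 21 = 56
σ = (0, 3, 2, 1): 18 + (-6) + 6 + 20 = 38
σ = (1, 0, 2, 3): (-5) + (-3) + 6 + 6 = 4
σ = (1, 0, 3, 2): (-5) + (-3) + 2 + 21 = 15
σ = (1, 2, 0, 3): (-5) + 23 + 18 + 6 = 42
σ = (1, 2, 3, 0): (-5) + 23 + 2 + 20 = 40
σ = (1, 3, 0, 2): (-5) + (-6) + 18 + 21 = 28
σ = (1, 3, 2, 0): (-5) + (-6) + 6 + 20 = 15
σ = (2, 0, 1, 3): 0 + (-3) + 23 + 6 = 26
σ = (2, 0, 3, 1): 0 + (-3) + 2 + 20 = 19
σ = (2, 1, 0, 3): 0 + (-3) + 18 + 6 = 21
σ = (2, 1, 3, 0): 0 + (-3) + 2 + 20 = 19
σ = (2, 3, 0, 1): 0 + (-6) + 18 + 20 = 32
σ = (2, 3, 1, 0): 0 + (-6) + 23 + 20 = 37
σ = (3, 0, 1, 2): 6 + (-3) + 23 + 21 = 47
σ = (3, 0, 2, 1): 6 + (-3) + 6 + 20 = 29
σ = (3, 1, 0, 2): 6 + (-3) + 18 + 21 = 42
σ = (3, 1, 2, 0): 6 + (-3) + 6 + 20 = 29
σ = (3, 2, 0, 1): 6 + 23 + 18 + 20 = 67
σ = (3, 2, 1, 0): 6 + 23 + 23 + 20 = 72
Optimal value attained by: σ = (1, 0, 2, 3).
Answer: det⊕(C) = 4; verdict: NONSINGULAR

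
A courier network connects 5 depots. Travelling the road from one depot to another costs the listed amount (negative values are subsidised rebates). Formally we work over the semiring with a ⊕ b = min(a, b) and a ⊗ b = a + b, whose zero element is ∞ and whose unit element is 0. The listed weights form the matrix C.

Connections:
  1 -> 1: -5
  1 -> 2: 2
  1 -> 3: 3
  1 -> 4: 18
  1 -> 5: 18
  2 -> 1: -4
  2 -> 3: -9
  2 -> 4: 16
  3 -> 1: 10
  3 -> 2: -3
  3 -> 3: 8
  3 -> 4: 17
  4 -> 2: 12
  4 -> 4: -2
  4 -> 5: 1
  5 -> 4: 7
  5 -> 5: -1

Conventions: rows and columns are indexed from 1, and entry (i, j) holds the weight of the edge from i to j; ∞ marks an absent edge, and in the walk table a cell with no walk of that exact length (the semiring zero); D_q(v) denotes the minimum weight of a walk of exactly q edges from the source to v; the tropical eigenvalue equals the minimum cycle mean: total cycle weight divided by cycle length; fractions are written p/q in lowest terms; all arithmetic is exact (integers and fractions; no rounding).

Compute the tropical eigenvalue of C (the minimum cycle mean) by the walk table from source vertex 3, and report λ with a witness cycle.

q=0: [∞, ∞, 0, ∞, ∞]
q=1: [10, -3, 8, 17, ∞]
q=2: [-7, 5, -12, 13, 18]
q=3: [-12, -15, -4, 5, 11]
q=4: [-19, -10, -24, 1, 6]
q=5: [-24, -27, -19, -7, -1]
Optimal cycle mean attained by: cycle 2->3->2, total (-9) + (-3), length 2.
Answer: λ = -6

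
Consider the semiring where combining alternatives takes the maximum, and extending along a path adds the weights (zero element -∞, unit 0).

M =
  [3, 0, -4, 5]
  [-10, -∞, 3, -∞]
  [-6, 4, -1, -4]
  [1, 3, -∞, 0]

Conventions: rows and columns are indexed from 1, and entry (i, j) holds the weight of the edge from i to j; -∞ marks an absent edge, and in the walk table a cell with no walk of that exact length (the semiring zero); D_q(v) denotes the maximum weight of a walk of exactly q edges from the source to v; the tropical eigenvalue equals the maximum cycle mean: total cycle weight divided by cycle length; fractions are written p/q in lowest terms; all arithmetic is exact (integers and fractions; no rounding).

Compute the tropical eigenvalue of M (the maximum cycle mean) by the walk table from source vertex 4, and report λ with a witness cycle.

q=0: [-∞, -∞, -∞, 0]
q=1: [1, 3, -∞, 0]
q=2: [4, 3, 6, 6]
q=3: [7, 10, 6, 9]
q=4: [10, 12, 13, 12]
Optimal cycle mean attained by: cycle 2->3->2, total 3 + 4, length 2.
Answer: λ = 7/2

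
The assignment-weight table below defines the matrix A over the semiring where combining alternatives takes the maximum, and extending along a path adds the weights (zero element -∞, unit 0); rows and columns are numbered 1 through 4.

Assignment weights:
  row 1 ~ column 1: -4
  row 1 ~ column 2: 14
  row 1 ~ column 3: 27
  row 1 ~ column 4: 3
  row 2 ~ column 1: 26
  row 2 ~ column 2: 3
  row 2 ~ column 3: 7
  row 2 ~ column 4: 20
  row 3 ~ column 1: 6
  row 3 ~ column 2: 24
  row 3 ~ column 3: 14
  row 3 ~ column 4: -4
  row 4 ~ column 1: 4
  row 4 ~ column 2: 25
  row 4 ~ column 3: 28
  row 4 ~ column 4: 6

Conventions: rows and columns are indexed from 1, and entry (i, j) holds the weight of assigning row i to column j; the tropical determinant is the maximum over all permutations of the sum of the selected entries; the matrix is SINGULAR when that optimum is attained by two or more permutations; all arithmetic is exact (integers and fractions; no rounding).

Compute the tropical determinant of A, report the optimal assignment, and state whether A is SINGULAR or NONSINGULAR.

σ = (1, 2, 3, 4): (-4) + 3 + 14 + 6 = 19
σ = (1, 2, 4, 3): (-4) + 3 + (-4) + 28 = 23
σ = (1, 3, 2, 4): (-4) + 7 + 24 + 6 = 33
σ = (1, 3, 4, 2): (-4) + 7 + (-4) + 25 = 24
σ = (1, 4, 2, 3): (-4) + 20 + 24 + 28 = 68
σ = (1, 4, 3, 2): (-4) + 20 + 14 + 25 = 55
σ = (2, 1, 3, 4): 14 + 26 + 14 + 6 = 60
σ = (2, 1, 4, 3): 14 + 26 + (-4) + 28 = 64
σ = (2, 3, 1, 4): 14 + 7 + 6 + 6 = 33
σ = (2, 3, 4, 1): 14 + 7 + (-4) + 4 = 21
σ = (2, 4, 1, 3): 14 + 20 + 6 + 28 = 68
σ = (2, 4, 3, 1): 14 + 20 + 14 + 4 = 52
σ = (3, 1, 2, 4): 27 + 26 + 24 + 6 = 83
σ = (3, 1, 4, 2): 27 + 26 + (-4) + 25 = 74
σ = (3, 2, 1, 4): 27 + 3 + 6 + 6 = 42
σ = (3, 2, 4, 1): 27 + 3 + (-4) + 4 = 30
σ = (3, 4, 1, 2): 27 + 20 + 6 + 25 = 78
σ = (3, 4, 2, 1): 27 + 20 + 24 + 4 = 75
σ = (4, 1, 2, 3): 3 + 26 + 24 + 28 = 81
σ = (4, 1, 3, 2): 3 + 26 + 14 + 25 = 68
σ = (4, 2, 1, 3): 3 + 3 + 6 + 28 = 40
σ = (4, 2, 3, 1): 3 + 3 + 14 + 4 = 24
σ = (4, 3, 1, 2): 3 + 7 + 6 + 25 = 41
σ = (4, 3, 2, 1): 3 + 7 + 24 + 4 = 38
Optimal value attained by: σ = (3, 1, 2, 4).
Answer: det⊕(A) = 83; verdict: NONSINGULAR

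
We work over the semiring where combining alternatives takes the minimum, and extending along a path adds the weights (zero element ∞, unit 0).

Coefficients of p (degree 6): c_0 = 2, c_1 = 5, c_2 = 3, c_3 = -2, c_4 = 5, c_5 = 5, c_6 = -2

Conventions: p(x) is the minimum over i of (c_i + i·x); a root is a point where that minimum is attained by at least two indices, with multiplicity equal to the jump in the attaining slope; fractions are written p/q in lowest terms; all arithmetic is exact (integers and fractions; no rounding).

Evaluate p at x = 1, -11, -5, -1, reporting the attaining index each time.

p(1) = min(2+0·1=2, 5+1·1=6, 3+2·1=5, -2+3·1=1, 5+4·1=9, 5+5·1=10, -2+6·1=4) = 1 (attained by i=3)
p(-11) = min(2+0·(-11)=2, 5+1·(-11)=-6, 3+2·(-11)=-19, -2+3·(-11)=-35, 5+4·(-11)=-39, 5+5·(-11)=-50, -2+6·(-11)=-68) = -68 (attained by i=6)
p(-5) = min(2+0·(-5)=2, 5+1·(-5)=0, 3+2·(-5)=-7, -2+3·(-5)=-17, 5+4·(-5)=-15, 5+5·(-5)=-20, -2+6·(-5)=-32) = -32 (attained by i=6)
p(-1) = min(2+0·(-1)=2, 5+1·(-1)=4, 3+2·(-1)=1, -2+3·(-1)=-5, 5+4·(-1)=1, 5+5·(-1)=0, -2+6·(-1)=-8) = -8 (attained by i=6)
Answer: p(1) = 1; p(-11) = -68; p(-5) = -32; p(-1) = -8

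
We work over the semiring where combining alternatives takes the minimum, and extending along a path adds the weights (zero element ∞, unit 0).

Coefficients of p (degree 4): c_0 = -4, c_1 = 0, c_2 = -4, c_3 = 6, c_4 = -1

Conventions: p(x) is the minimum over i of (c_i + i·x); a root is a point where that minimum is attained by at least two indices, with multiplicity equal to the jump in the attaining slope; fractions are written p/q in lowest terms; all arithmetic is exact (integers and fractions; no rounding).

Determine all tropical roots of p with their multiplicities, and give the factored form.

hull edge (i=0, c=-4) to (i=2, c=-4): slope 0, span 2
hull edge (i=2, c=-4) to (i=4, c=-1): slope 3/2, span 2
Factored form: p(x) = -1 ⊗ (x ⊕ (-3/2)) ⊗ (x ⊕ (-3/2)) ⊗ (x ⊕ 0) ⊗ (x ⊕ 0)
Answer: roots = -3/2 (mult 2), 0 (mult 2)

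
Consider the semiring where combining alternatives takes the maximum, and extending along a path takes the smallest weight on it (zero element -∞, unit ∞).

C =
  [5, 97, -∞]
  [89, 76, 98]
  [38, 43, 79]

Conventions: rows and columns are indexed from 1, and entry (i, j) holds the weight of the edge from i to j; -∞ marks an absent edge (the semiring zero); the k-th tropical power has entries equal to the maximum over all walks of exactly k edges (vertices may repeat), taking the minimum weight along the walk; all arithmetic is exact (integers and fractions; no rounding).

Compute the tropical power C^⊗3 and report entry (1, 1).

C^⊗2:
  [89, 76, 97]
  [76, 89, 79]
  [43, 43, 79]
C^⊗3:
  [76, 89, 79]
  [89, 76, 89]
  [43, 43, 79]
Key observation: the optimum is the walk 1->2->2->1, with weight 97 min 76 min 89 = 76.
Optimal value attained by: walk 1->2->2->1.
Answer: (C^⊗3)[1][1] = 76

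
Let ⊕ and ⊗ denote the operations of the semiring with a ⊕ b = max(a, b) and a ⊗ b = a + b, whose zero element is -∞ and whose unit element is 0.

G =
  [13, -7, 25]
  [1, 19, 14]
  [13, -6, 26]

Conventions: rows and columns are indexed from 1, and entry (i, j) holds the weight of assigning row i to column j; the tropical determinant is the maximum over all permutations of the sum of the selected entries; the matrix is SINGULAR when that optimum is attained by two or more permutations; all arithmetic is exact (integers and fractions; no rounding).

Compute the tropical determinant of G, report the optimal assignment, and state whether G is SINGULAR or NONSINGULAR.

σ = (1, 2, 3): 13 + 19 + 26 = 58
σ = (1, 3, 2): 13 + 14 + (-6) = 21
σ = (2, 1, 3): (-7) + 1 + 26 = 20
σ = (2, 3, 1): (-7) + 14 + 13 = 20
σ = (3, 1, 2): 25 + 1 + (-6) = 20
σ = (3, 2, 1): 25 + 19 + 13 = 57
Optimal value attained by: σ = (1, 2, 3).
Answer: det⊕(G) = 58; verdict: NONSINGULAR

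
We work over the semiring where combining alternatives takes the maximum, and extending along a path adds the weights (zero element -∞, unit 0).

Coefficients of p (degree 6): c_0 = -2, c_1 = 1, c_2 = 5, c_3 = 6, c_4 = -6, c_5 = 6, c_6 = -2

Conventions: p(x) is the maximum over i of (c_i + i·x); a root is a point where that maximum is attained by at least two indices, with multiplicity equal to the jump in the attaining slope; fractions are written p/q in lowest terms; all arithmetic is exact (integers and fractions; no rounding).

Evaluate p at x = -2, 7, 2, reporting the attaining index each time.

p(-2) = max(-2+0·(-2)=-2, 1+1·(-2)=-1, 5+2·(-2)=1, 6+3·(-2)=0, -6+4·(-2)=-14, 6+5·(-2)=-4, -2+6·(-2)=-14) = 1 (attained by i=2)
p(7) = max(-2+0·7=-2, 1+1·7=8, 5+2·7=19, 6+3·7=27, -6+4·7=22, 6+5·7=41, -2+6·7=40) = 41 (attained by i=5)
p(2) = max(-2+0·2=-2, 1+1·2=3, 5+2·2=9, 6+3·2=12, -6+4·2=2, 6+5·2=16, -2+6·2=10) = 16 (attained by i=5)
Answer: p(-2) = 1; p(7) = 41; p(2) = 16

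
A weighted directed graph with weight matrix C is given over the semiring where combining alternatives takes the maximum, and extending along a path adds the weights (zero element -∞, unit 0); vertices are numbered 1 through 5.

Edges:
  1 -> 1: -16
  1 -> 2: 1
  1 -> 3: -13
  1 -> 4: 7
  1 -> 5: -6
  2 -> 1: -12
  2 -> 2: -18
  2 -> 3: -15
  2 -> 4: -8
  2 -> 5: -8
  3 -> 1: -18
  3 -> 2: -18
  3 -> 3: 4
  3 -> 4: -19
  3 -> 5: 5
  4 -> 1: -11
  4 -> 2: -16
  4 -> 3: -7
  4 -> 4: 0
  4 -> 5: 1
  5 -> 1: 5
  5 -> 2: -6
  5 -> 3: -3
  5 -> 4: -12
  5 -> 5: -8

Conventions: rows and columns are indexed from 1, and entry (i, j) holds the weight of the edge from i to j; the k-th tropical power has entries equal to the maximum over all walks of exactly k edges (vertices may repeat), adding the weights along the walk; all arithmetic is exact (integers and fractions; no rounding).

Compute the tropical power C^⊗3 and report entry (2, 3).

C^⊗2:
  [-1, -9, 0, 7, 8]
  [-3, -11, -11, -5, -7]
  [10, -1, 8, -7, 9]
  [6, -5, -2, 0, 1]
  [-3, 6, 1, 12, 2]
C^⊗3:
  [13, 2, 5, 7, 8]
  [-2, -2, -7, 4, -4]
  [14, 11, 12, 17, 13]
  [6, 7, 2, 13, 3]
  [7, -2, 5, 12, 13]
Key observation: the optimum is the walk 2->3->3->3, with weight (-15) + 4 + 4 = -7.
Optimal value attained by: walk 2->3->3->3.
Answer: (C^⊗3)[2][3] = -7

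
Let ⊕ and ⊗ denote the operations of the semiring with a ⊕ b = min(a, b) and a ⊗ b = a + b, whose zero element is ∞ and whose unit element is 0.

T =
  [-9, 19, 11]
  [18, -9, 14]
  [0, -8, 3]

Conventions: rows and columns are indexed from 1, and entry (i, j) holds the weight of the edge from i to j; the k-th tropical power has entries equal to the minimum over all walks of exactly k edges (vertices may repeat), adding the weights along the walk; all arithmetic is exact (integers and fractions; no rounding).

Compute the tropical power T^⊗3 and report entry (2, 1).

T^⊗2:
  [-18, 3, 2]
  [9, -18, 5]
  [-9, -17, 6]
T^⊗3:
  [-27, -6, -7]
  [0, -27, -4]
  [-18, -26, -3]
Key observation: the optimum is the walk 2->1->1->1, with weight 18 + (-9) + (-9) = 0.
Optimal value attained by: walk 2->1->1->1.
Answer: (T^⊗3)[2][1] = 0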